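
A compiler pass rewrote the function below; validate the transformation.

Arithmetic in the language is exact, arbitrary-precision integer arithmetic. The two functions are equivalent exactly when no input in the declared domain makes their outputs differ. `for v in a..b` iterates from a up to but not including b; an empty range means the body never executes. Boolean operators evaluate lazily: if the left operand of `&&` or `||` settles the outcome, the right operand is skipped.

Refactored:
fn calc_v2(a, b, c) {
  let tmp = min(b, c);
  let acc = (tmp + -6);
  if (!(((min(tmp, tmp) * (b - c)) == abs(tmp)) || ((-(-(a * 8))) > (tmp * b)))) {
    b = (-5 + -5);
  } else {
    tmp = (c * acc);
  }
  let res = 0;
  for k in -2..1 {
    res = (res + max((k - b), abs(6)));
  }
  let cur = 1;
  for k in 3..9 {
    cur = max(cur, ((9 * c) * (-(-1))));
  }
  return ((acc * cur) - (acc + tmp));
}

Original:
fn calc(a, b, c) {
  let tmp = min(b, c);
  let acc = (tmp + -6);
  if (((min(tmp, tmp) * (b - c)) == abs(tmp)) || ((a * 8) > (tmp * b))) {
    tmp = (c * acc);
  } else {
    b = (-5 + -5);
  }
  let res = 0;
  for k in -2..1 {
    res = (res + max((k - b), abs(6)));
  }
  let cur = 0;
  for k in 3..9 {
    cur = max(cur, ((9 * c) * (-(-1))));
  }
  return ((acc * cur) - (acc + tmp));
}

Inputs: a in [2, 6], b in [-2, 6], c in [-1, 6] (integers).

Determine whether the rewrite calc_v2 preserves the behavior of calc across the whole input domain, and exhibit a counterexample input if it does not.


On input a=2, b=-2, c=-1, calc returns 0 while calc_v2 returns -8.
verdict: not equivalent; witness: a=2, b=-2, c=-1


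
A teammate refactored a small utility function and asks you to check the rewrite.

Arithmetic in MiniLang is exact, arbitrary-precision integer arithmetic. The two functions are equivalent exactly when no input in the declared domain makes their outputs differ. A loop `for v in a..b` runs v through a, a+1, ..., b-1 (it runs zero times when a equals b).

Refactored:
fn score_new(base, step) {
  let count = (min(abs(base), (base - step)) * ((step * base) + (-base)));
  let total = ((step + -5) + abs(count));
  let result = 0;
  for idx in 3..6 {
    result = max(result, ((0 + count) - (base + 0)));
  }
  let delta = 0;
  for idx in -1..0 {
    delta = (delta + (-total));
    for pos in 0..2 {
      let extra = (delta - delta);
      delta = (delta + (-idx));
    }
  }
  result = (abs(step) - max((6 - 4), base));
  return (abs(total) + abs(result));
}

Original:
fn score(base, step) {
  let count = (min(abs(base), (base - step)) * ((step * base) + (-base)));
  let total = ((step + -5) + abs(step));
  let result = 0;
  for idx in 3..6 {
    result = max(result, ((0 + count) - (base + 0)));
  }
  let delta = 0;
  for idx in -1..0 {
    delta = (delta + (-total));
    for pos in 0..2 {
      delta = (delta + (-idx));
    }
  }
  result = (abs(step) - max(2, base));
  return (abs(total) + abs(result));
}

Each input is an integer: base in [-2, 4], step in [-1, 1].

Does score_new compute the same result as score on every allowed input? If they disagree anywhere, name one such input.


Evaluate both at base=-2, step=-1.
score: count := -4 | total := -5 | result := 0 | iter idx=3: | result := 0 | iter idx=4: | result := 0 | iter idx=5: | result := 0 | delta := 0 | iter idx=-1: | delta := 5 | iter pos=0: | delta := 6 | iter pos=1: | delta := 7 | result := -1 | result 6
score_new: count := -4 | total := -2 | result := 0 | iter idx=3: | result := 0 | iter idx=4: | result := 0 | iter idx=5: | result := 0 | delta := 0 | iter idx=-1: | delta := 2 | iter pos=0: | extra := 0 | delta := 3 | iter pos=1: | extra := 0 | delta := 4 | result := -1 | result 3
6 vs 3 — the two versions disagree here.
verdict: not equivalent; witness: base=-2, step=-1


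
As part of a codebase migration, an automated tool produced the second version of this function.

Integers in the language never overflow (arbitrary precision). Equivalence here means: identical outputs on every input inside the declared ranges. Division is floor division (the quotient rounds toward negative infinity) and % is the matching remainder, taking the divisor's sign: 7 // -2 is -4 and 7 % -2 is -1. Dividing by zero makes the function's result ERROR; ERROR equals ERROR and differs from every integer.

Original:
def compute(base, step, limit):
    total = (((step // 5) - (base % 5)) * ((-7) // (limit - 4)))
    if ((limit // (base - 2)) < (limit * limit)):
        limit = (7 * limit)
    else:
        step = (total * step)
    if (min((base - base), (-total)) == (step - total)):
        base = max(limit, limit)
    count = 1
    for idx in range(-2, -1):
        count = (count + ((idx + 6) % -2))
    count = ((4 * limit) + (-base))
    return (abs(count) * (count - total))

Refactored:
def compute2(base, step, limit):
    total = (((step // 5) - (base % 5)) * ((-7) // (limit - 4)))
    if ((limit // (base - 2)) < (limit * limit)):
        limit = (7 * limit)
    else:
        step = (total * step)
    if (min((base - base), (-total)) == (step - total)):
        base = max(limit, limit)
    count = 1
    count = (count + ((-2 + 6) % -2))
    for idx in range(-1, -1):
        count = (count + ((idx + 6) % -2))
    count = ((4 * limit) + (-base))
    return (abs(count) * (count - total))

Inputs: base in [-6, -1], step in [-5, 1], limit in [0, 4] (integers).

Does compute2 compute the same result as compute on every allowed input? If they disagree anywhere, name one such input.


The two are interchangeable: arithmetic usage differs, and statement counts differ, and constant usage differs, and loop structure differs, and every declared input agrees.
One worked example (base=-2, step=-1, limit=1) — compute: total=-8, then ((limit // (base - 2)) < (limit * limit)) is true, then limit=7, then (min((base - base), (-total)) == (step - total)) is false, then count=1, then (idx=-2), then count=1, then count=30, then returns 1140; compute2: total=-8, then ((limit // (base - 2)) < (limit * limit)) is true, then limit=7, then (min((base - base), (-total)) == (step - total)) is false, then count=1, then count=1, then the loop over idx runs zero times, then count=30, then returns 1140; agreement on 1140.
An exhaustive pass over the 210 declared inputs shows identical outputs.
verdict: equivalent


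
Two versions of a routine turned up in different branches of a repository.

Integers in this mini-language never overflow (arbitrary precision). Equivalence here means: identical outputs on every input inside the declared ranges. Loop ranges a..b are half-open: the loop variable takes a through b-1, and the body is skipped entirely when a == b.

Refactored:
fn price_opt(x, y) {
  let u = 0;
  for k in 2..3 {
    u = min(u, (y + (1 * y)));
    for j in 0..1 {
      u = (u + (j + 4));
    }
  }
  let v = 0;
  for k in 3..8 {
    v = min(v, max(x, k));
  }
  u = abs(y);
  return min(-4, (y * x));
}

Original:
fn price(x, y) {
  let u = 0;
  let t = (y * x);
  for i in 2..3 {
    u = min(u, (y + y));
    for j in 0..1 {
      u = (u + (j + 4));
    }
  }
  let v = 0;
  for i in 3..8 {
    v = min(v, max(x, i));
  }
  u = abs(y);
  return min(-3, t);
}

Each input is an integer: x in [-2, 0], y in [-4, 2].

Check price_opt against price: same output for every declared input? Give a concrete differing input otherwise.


Not equivalent: x=-2, y=-4 separates them (-3 vs -4).
price: u=0, then t=8, then (i=2), then u=-8, then (j=0), then u=-4, then v=0, then (i=3), then v=0, then (i=4), then v=0, then (i=5), then v=0, then (i=6), then v=0, then (i=7), then v=0, then u=4, then returns -3
price_opt: u=0, then (k=2), then u=-8, then (j=0), then u=-4, then v=0, then (k=3), then v=0, then (k=4), then v=0, then (k=5), then v=0, then (k=6), then v=0, then (k=7), then v=0, then u=4, then returns -4
verdict: not equivalent; witness: x=-2, y=-4


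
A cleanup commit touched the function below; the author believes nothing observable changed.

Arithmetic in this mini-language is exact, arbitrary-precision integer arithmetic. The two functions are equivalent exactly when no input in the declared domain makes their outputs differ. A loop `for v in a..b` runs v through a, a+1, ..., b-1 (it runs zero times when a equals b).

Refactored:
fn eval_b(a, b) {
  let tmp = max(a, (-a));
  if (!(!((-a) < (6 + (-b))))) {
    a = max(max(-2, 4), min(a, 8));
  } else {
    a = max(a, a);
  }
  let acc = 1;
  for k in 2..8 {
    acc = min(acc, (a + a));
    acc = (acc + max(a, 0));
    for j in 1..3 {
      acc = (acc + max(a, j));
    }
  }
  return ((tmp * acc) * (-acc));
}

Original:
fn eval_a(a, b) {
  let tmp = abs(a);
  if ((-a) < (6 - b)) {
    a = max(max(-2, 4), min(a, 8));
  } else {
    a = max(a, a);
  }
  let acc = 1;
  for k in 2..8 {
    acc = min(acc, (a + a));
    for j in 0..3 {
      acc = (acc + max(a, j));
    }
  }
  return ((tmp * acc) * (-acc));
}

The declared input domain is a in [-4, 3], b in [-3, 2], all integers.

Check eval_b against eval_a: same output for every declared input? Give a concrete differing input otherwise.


The two versions differ — the changes include boolean connective usage differs, and statement counts differ, and constant usage differs, and loop structure differs, and min/max/abs usage differs, and arithmetic usage differs.
Tracing a=-2, b=-3: eval_a: tmp=2, then ((-a) < (6 - b)) is true, then a=4, then acc=1, then (k=2), then acc=1, then (j=0), then acc=5, then (j=1), then acc=9, then (j=2), then acc=13, then (k=3), then acc=8, then (j=0), then acc=12, then (j=1), then acc=16, then (j=2), then acc=20, then (k=4), then acc=8, then (j=0), then acc=12, then (j=1), then acc=16, then (j=2), then acc=20, then (k=5), then acc=8, then (j=0), then acc=12, then (j=1), then acc=16, then (j=2), then acc=20, then (k=6), then acc=8, then (j=0), then acc=12, then (j=1), then acc=16, then (j=2), then acc=20, then (k=7), then acc=8, then (j=0), then acc=12, then (j=1), then acc=16, then (j=2), then acc=20, then returns -800 | eval_b: tmp=2, then (!(!((-a) < (6 + (-b))))) is true, then a=4, then acc=1, then (k=2), then acc=1, then acc=5, then (j=1), then acc=9, then (j=2), then acc=13, then (k=3), then acc=8, then acc=12, then (j=1), then acc=16, then (j=2), then acc=20, then (k=4), then acc=8, then acc=12, then (j=1), then acc=16, then (j=2), then acc=20, then (k=5), then acc=8, then acc=12, then (j=1), then acc=16, then (j=2), then acc=20, then (k=6), then acc=8, then acc=12, then (j=1), then acc=16, then (j=2), then acc=20, then (k=7), then acc=8, then acc=12, then (j=1), then acc=16, then (j=2), then acc=20, then returns -800 — matching result -800.
Across all 48 domain points the two functions coincide.
verdict: equivalent


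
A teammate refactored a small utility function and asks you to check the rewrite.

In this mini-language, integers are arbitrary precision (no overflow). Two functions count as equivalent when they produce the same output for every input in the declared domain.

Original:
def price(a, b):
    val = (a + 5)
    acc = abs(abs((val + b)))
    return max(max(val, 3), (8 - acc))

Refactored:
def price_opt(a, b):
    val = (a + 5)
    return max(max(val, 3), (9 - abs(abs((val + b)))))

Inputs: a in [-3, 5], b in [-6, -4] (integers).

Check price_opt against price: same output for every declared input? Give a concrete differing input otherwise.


The rewrite breaks on a=-3, b=-6, where the results are 4 and 5.
price: val := 2 | acc := 4 | result 4
price_opt: val := 2 | result 5
verdict: not equivalent; witness: a=-3, b=-6


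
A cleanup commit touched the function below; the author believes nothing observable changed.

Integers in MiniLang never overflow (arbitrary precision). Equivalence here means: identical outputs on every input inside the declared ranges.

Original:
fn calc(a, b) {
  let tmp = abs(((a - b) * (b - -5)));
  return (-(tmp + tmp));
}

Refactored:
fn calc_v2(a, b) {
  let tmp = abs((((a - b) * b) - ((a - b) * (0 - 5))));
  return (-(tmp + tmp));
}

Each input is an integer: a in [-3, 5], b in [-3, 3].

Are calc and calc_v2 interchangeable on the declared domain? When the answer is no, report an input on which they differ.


Although constant usage differs; and arithmetic usage differs, 63/63 inputs agree.
verdict: equivalent


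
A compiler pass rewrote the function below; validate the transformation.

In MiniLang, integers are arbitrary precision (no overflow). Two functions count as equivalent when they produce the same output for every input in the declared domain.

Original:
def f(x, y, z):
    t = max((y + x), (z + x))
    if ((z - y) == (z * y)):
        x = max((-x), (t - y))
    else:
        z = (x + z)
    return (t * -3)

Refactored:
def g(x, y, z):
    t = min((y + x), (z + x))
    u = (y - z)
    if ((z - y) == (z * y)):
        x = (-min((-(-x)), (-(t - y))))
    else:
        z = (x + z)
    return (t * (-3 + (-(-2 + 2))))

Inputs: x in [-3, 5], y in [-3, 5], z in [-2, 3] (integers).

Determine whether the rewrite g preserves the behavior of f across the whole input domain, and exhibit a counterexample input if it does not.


There is a counterexample at x=-3, y=-3, z=-2: 15 on one side, 18 on the other.
f: t becomes -5; next ((z - y) == (z * y)) evaluates to false; next z becomes -5; next final value 15
g: t becomes -6; next u becomes -1; next ((z - y) == (z * y)) evaluates to false; next z becomes -5; next final value 18
verdict: not equivalent; witness: x=-3, y=-3, z=-2


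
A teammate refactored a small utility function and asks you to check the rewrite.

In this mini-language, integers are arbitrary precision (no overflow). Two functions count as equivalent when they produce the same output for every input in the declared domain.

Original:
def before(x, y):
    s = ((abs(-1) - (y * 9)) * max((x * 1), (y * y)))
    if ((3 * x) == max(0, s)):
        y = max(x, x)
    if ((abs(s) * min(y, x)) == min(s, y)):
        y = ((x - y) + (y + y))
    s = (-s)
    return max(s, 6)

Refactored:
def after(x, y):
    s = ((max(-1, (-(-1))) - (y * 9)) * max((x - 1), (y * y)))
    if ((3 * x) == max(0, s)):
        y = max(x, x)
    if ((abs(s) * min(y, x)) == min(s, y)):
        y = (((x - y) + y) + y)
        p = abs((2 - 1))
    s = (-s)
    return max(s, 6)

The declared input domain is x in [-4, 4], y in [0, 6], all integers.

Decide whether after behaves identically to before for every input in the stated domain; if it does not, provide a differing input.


Try x=2, y=1.
before: s=-16, then ((3 * x) == max(0, s)) is false, then ((abs(s) * min(y, x)) == min(s, y)) is false, then s=16, then returns 16
after: s=-8, then ((3 * x) == max(0, s)) is false, then ((abs(s) * min(y, x)) == min(s, y)) is false, then s=8, then returns 8
16 != 8, so the rewrite changes behavior.
verdict: not equivalent; witness: x=2, y=1


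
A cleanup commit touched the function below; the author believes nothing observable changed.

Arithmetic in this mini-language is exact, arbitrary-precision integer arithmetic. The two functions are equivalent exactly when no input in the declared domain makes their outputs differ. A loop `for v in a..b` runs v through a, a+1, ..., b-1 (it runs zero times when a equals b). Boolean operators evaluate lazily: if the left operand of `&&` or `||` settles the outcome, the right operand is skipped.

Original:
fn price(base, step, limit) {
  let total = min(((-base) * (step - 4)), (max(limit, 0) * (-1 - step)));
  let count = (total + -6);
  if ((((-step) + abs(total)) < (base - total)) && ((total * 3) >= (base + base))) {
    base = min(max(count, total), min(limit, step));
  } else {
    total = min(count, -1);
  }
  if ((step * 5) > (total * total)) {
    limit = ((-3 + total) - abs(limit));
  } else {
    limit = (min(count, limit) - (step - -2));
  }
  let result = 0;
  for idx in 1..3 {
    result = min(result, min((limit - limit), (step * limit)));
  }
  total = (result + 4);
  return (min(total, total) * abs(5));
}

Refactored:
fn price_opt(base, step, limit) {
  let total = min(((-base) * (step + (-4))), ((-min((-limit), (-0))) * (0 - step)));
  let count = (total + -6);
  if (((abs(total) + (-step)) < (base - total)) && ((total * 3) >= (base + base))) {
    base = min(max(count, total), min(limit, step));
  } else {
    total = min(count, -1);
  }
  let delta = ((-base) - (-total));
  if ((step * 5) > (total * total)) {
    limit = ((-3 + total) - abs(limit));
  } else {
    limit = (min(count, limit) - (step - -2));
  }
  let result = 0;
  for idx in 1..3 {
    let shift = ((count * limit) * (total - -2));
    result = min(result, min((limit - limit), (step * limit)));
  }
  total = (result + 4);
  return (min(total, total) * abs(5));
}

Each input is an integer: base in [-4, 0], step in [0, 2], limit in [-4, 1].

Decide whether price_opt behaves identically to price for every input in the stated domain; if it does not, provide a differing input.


Try base=-1, step=2, limit=1.
price: total becomes -3; next count becomes -9; next ((((-step) + abs(total)) < (base - total)) && ((total * 3) >= (base + base))) evaluates to false; next total becomes -9; next ((step * 5) > (total * total)) evaluates to false; next limit becomes -13; next result becomes 0; next at idx=1:; next result becomes -26; next at idx=2:; next result becomes -26; next total becomes -22; next final value -110
price_opt: total becomes -2; next count becomes -8; next (((abs(total) + (-step)) < (base - total)) && ((total * 3) >= (base + base))) evaluates to false; next total becomes -8; next delta becomes -7; next ((step * 5) > (total * total)) evaluates to false; next limit becomes -12; next result becomes 0; next at idx=1:; next shift becomes -576; next result becomes -24; next at idx=2:; next shift becomes -576; next result becomes -24; next total becomes -20; next final value -100
-110 != -100, so the rewrite changes behavior.
verdict: not equivalent; witness: base=-1, step=2, limit=1


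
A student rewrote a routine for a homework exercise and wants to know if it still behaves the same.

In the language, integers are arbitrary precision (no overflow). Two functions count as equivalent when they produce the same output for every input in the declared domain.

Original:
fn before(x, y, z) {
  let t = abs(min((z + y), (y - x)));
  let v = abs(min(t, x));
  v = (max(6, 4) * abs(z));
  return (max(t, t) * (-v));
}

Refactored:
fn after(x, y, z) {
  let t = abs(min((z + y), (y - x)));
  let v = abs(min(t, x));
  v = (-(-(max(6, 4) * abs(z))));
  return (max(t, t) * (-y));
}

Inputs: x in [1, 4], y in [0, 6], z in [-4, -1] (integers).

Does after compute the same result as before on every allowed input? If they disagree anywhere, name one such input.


Consider the input x=1, y=0, z=-4.
before: t = 4; v = 1; v = 24; return -96
after: t = 4; v = 1; v = 24; return 0
-96 and 0 differ, so these are not the same function on this domain.
verdict: not equivalent; witness: x=1, y=0, z=-4


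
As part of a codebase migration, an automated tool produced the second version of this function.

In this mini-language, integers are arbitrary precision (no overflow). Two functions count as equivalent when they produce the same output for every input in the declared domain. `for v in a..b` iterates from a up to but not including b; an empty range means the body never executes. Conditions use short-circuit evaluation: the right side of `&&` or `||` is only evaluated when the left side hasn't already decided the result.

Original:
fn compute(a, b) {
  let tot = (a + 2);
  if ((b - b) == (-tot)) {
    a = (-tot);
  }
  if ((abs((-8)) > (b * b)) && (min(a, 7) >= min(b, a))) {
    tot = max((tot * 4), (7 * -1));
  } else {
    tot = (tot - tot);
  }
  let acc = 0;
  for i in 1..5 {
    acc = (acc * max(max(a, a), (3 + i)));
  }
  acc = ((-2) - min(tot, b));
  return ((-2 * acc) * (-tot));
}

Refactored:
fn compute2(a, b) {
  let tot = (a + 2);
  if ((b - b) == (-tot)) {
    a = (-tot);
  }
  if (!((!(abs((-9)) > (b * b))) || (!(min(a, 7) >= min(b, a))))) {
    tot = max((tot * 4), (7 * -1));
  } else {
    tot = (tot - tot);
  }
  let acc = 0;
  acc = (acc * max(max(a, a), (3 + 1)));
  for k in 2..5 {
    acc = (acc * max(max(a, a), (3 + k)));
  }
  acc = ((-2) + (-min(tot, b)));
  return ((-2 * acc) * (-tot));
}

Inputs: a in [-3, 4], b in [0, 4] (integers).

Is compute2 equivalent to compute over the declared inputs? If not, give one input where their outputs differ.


Although `8` became `9`, no input in the stated domain can expose it.
As a probe, take a=2, b=4: compute runs tot = 4; ((b - b) == (-tot)) -> false; ((abs((-8)) > (b * b)) && (min(a, 7) >= min(b, a))) -> false; tot = 0; acc = 0; [i=1]; acc = 0; [i=2]; acc = 0; [i=3]; acc = 0; [i=4]; acc = 0; acc = -2; return 0; compute2 runs tot = 4; ((b - b) == (-tot)) -> false; (!((!(abs((-9)) > (b * b))) || (!(min(a, 7) >= min(b, a))))) -> false; tot = 0; acc = 0; acc = 0; [k=2]; acc = 0; [k=3]; acc = 0; [k=4]; acc = 0; acc = -2; return 0; both end at 0.
Every one of the 40 inputs gives matching results.
verdict: equivalent


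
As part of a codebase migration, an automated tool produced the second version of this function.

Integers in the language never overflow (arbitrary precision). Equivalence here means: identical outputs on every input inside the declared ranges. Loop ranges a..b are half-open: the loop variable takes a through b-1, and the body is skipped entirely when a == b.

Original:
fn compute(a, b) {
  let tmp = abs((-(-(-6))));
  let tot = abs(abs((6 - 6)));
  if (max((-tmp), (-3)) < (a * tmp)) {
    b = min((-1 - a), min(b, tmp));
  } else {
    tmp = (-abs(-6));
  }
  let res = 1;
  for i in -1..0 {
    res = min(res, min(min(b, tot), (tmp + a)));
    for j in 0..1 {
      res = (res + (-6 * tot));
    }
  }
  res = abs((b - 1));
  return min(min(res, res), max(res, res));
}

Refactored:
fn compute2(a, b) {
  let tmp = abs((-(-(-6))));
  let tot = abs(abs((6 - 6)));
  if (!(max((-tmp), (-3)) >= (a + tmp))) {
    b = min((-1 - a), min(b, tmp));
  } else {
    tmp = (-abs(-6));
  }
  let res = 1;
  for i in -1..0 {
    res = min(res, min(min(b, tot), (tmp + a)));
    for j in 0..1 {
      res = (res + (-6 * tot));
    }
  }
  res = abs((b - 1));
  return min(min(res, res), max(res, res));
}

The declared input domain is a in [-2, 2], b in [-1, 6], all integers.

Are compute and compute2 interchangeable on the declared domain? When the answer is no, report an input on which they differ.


These are not equivalent — on a=-2, b=2 the outputs split (1 vs 0).
compute: tmp = 6; tot = 0; (max((-tmp), (-3)) < (a * tmp)) -> false; tmp = -6; res = 1; [i=-1]; res = -8; [j=0]; res = -8; res = 1; return 1
compute2: tmp = 6; tot = 0; (!(max((-tmp), (-3)) >= (a + tmp))) -> true; b = 1; res = 1; [i=-1]; res = 0; [j=0]; res = 0; res = 0; return 0
verdict: not equivalent; witness: a=-2, b=2


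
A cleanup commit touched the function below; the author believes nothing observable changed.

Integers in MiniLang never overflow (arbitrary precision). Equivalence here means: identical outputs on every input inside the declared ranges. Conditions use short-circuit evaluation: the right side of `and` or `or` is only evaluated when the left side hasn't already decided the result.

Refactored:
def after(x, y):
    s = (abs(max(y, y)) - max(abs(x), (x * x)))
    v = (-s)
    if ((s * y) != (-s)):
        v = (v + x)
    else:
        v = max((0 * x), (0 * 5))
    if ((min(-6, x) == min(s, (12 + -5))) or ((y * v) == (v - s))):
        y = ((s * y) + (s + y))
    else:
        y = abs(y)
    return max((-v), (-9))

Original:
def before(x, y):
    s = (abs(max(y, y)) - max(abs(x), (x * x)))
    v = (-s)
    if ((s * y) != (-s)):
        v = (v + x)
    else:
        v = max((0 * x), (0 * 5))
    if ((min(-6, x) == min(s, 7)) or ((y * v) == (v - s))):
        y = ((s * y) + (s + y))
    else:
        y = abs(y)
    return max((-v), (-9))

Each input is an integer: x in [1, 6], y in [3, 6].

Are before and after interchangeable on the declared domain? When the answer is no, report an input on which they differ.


Reading the diff, among the changes: constant usage differs, and arithmetic usage differs.
One worked example (x=1, y=5) — before: s becomes 4; next v becomes -4; next ((s * y) != (-s)) evaluates to true; next v becomes -3; next ((min(-6, x) == min(s, 7)) or ((y * v) == (v - s))) evaluates to false; next y becomes 5; next final value 3; after: s becomes 4; next v becomes -4; next ((s * y) != (-s)) evaluates to true; next v becomes -3; next ((min(-6, x) == min(s, (12 + -5))) or ((y * v) == (v - s))) evaluates to false; next y becomes 5; next final value 3; agreement on 3.
Across all 24 domain points the two functions coincide.
verdict: equivalent


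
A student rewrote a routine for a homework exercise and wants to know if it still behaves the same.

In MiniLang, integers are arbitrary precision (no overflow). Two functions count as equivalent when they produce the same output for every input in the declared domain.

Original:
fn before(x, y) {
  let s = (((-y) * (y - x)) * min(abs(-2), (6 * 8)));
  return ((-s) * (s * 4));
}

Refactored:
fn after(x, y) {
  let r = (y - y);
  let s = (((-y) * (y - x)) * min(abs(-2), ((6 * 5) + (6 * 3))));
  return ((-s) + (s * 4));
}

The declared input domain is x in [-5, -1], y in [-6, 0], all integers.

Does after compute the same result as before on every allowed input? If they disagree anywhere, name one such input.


Evaluate both at x=-5, y=-6.
before: s=-12, then returns -576
after: r=0, then s=-12, then returns -36
-576 vs -36 — the two versions disagree here.
verdict: not equivalent; witness: x=-5, y=-6


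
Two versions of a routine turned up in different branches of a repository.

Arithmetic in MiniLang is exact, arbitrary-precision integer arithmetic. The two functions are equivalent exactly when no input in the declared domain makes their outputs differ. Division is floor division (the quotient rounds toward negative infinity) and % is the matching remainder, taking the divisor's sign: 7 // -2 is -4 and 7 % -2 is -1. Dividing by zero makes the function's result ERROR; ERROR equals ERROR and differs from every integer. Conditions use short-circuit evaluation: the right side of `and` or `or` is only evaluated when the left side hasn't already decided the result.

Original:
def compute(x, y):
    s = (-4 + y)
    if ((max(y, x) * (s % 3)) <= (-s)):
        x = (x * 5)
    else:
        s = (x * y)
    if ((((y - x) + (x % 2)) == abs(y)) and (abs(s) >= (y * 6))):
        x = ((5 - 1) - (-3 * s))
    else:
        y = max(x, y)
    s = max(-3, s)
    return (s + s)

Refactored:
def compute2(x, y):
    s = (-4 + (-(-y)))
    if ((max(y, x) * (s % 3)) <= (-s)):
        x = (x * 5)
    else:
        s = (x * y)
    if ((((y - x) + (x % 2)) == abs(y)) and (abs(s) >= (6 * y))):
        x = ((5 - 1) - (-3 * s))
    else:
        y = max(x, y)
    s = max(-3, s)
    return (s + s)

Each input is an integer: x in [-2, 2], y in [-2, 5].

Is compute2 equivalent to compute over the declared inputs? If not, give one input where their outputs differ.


Behavior is preserved: although same computation, different form, the outputs never diverge.
As a probe, take x=1, y=-2: compute runs s := -6 | ((max(y, x) * (s % 3)) <= (-s)): true | x := 5 | ((((y - x) + (x % 2)) == abs(y)) and (abs(s) >= (y * 6))): false | y := 5 | s := -3 | result -6; compute2 runs s := -6 | ((max(y, x) * (s % 3)) <= (-s)): true | x := 5 | ((((y - x) + (x % 2)) == abs(y)) and (abs(s) >= (6 * y))): false | y := 5 | s := -3 | result -6; both end at -6.
Across all 40 domain points the two functions coincide.
verdict: equivalent


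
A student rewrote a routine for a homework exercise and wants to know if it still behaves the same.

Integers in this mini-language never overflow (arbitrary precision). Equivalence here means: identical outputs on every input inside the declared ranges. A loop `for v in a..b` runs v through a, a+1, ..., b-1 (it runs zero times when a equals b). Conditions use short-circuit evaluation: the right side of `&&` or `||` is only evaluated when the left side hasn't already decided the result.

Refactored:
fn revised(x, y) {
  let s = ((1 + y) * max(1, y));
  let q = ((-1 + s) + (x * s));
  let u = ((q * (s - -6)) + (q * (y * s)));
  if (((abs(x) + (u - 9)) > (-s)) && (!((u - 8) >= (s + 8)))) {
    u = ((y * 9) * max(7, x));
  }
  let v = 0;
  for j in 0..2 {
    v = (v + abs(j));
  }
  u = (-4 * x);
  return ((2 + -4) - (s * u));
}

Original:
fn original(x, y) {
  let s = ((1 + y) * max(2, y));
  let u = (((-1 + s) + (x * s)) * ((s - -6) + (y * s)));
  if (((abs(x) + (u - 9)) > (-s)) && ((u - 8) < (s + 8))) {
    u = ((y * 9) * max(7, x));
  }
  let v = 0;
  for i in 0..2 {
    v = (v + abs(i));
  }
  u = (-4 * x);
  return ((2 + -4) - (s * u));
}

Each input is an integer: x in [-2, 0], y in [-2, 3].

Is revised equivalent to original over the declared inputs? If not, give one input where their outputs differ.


Consider the input x=-2, y=-2.
original: s = -2; u = 8; (((abs(x) + (u - 9)) > (-s)) && ((u - 8) < (s + 8))) -> false; v = 0; [i=0]; v = 0; [i=1]; v = 1; u = 8; return 14
revised: s = -1; q = 0; u = 0; (((abs(x) + (u - 9)) > (-s)) && (!((u - 8) >= (s + 8)))) -> false; v = 0; [j=0]; v = 0; [j=1]; v = 1; u = 8; return 6
14 against 6: the behavior changed.
verdict: not equivalent; witness: x=-2, y=-2


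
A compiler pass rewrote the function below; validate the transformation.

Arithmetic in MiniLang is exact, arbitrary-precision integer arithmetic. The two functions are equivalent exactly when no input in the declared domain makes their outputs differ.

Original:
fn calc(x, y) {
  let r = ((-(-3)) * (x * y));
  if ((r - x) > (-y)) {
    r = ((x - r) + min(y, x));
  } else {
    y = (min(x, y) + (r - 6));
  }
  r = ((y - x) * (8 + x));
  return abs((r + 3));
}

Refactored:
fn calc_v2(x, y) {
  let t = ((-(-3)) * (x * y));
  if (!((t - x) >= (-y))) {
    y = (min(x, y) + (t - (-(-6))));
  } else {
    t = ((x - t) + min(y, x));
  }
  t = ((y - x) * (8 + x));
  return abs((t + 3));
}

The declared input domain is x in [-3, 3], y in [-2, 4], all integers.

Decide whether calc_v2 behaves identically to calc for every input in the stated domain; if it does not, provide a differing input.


Evaluate both at x=0, y=0.
calc: r := 0 | ((r - x) > (-y)): false | y := -6 | r := -48 | result 45
calc_v2: t := 0 | (!((t - x) >= (-y))): false | t := 0 | t := 0 | result 3
45 against 3: the behavior changed.
verdict: not equivalent; witness: x=0, y=0


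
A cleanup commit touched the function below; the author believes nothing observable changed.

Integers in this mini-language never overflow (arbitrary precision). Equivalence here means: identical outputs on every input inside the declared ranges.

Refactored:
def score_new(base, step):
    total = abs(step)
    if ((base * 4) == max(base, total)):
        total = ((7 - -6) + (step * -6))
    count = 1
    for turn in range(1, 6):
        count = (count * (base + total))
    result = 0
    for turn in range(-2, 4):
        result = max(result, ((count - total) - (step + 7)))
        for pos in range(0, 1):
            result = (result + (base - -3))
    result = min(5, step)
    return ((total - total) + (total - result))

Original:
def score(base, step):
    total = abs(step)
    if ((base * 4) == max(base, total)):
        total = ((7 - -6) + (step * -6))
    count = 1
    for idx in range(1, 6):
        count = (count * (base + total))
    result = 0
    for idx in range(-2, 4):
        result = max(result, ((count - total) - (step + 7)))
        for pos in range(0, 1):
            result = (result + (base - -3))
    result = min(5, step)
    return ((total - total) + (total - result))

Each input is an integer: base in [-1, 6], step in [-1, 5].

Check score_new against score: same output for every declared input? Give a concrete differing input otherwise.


Equivalent — the differences include local variable names differ, yet no declared input distinguishes the two.
As a probe, take base=2, step=-1: score runs total becomes 1; next ((base * 4) == max(base, total)) evaluates to false; next count becomes 1; next at idx=1:; next count becomes 3; next at idx=2:; next count becomes 9; next at idx=3:; next count becomes 27; next at idx=4:; next count becomes 81; next at idx=5:; next count becomes 243; next result becomes 0; next at idx=-2:; next result becomes 236; next at pos=0:; next result becomes 241; next at idx=-1:; next result becomes 241; next at pos=0:; next result becomes 246; next at idx=0:; next result becomes 246; next at pos=0:; next result becomes 251; next at idx=1:; next result becomes 251; next at pos=0:; next result becomes 256; next at idx=2:; next result becomes 256; next at pos=0:; next result becomes 261; next at idx=3:; next result becomes 261; next at pos=0:; next result becomes 266; next result becomes -1; next final value 2; score_new runs total becomes 1; next ((base * 4) == max(base, total)) evaluates to false; next count becomes 1; next at turn=1:; next count becomes 3; next at turn=2:; next count becomes 9; next at turn=3:; next count becomes 27; next at turn=4:; next count becomes 81; next at turn=5:; next count becomes 243; next result becomes 0; next at turn=-2:; next result becomes 236; next at pos=0:; next result becomes 241; next at turn=-1:; next result becomes 241; next at pos=0:; next result becomes 246; next at turn=0:; next result becomes 246; next at pos=0:; next result becomes 251; next at turn=1:; next result becomes 251; next at pos=0:; next result becomes 256; next at turn=2:; next result becomes 256; next at pos=0:; next result becomes 261; next at turn=3:; next result becomes 261; next at pos=0:; next result becomes 266; next result becomes -1; next final value 2; both end at 2.
Sweeping the whole domain (56 inputs) finds no disagreement.
verdict: equivalent


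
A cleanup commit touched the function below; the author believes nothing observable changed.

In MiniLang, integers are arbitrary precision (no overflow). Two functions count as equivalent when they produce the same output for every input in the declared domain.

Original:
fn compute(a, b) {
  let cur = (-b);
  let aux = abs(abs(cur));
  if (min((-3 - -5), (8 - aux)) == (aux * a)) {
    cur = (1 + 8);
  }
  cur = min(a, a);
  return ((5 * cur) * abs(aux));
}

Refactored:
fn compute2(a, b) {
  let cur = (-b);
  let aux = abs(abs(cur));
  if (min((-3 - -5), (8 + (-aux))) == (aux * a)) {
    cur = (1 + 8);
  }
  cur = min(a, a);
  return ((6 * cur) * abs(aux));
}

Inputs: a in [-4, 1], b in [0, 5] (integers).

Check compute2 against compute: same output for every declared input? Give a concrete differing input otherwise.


Take a=-4, b=1.
compute: cur becomes -1; next aux becomes 1; next (min((-3 - -5), (8 - aux)) == (aux * a)) evaluates to false; next cur becomes -4; next final value -20
compute2: cur becomes -1; next aux becomes 1; next (min((-3 - -5), (8 + (-aux))) == (aux * a)) evaluates to false; next cur becomes -4; next final value -24
-20 != -24, so the rewrite changes behavior.
verdict: not equivalent; witness: a=-4, b=1


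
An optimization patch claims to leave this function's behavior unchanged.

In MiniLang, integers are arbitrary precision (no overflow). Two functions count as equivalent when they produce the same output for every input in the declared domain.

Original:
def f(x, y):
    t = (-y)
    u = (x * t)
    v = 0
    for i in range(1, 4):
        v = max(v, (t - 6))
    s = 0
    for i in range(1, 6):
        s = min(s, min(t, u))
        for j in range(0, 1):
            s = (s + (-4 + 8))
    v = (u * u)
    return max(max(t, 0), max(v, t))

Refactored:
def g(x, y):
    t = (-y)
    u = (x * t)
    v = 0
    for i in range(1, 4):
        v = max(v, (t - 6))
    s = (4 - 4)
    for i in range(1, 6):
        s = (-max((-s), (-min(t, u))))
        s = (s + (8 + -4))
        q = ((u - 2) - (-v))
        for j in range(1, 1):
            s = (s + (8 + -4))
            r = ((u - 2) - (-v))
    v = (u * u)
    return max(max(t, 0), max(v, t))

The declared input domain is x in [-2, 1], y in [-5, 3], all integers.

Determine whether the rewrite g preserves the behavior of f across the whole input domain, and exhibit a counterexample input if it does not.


Comparing the listings, the differences include: constant usage differs, and statement counts differ, and arithmetic usage differs, and min/max/abs usage differs, and loop structure differs, and local variable names differ.
Spot check at x=-2, y=-2 — f: t becomes 2; next u becomes -4; next v becomes 0; next at i=1:; next v becomes 0; next at i=2:; next v becomes 0; next at i=3:; next v becomes 0; next s becomes 0; next at i=1:; next s becomes -4; next at j=0:; next s becomes 0; next at i=2:; next s becomes -4; next at j=0:; next s becomes 0; next at i=3:; next s becomes -4; next at j=0:; next s becomes 0; next at i=4:; next s becomes -4; next at j=0:; next s becomes 0; next at i=5:; next s becomes -4; next at j=0:; next s becomes 0; next v becomes 16; next final value 16. g: t becomes 2; next u becomes -4; next v becomes 0; next at i=1:; next v becomes 0; next at i=2:; next v becomes 0; next at i=3:; next v becomes 0; next s becomes 0; next at i=1:; next s becomes -4; next s becomes 0; next q becomes -6; next j never enters its loop body; next at i=2:; next s becomes -4; next s becomes 0; next q becomes -6; next j never enters its loop body; next at i=3:; next s becomes -4; next s becomes 0; next q becomes -6; next j never enters its loop body; next at i=4:; next s becomes -4; next s becomes 0; next q becomes -6; next j never enters its loop body; next at i=5:; next s becomes -4; next s becomes 0; next q becomes -6; next j never enters its loop body; next v becomes 16; next final value 16. Both give 16.
Sweeping the whole domain (36 inputs) finds no disagreement.
verdict: equivalent


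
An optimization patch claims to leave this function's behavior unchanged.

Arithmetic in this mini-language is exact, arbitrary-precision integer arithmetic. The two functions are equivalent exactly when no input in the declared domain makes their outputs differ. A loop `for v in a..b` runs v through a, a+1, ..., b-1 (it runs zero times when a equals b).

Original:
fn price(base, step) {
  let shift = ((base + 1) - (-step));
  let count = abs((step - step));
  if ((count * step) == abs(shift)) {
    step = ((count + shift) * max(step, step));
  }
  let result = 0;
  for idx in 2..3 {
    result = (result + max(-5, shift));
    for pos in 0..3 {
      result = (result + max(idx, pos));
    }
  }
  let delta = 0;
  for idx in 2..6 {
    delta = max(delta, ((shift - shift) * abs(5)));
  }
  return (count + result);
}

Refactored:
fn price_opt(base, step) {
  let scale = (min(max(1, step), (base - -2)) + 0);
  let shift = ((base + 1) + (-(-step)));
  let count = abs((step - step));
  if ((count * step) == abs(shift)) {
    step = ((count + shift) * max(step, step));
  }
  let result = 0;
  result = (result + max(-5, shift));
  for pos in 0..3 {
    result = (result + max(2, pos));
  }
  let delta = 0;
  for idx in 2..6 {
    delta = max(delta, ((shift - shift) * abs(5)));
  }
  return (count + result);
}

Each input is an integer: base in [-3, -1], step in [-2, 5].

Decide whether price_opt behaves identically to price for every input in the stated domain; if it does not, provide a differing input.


Although loop structure differs; and constant usage differs; and local variable names differ; and min/max/abs usage differs; and arithmetic usage differs, 24/24 inputs agree.
verdict: equivalent


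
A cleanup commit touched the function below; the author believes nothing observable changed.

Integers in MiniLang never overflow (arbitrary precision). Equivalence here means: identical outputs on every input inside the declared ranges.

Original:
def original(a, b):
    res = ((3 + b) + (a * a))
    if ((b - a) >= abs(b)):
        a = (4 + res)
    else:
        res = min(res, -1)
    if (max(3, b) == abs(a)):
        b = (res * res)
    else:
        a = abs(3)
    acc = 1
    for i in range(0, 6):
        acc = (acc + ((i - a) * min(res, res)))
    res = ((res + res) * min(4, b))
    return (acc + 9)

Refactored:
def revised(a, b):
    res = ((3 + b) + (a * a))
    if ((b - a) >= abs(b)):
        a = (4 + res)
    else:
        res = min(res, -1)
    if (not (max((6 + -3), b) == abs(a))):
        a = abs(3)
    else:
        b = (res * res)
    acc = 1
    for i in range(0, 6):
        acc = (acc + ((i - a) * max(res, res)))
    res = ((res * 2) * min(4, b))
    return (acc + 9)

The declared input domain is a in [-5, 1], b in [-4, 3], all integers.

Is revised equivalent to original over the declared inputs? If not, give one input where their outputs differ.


The edit looks behavioral (`min(res, res)` became `max(res, res)`), but over these ranges it never changes the outcome.
One worked example (a=1, b=2) — original: res := 6 | ((b - a) >= abs(b)): false | res := -1 | (max(3, b) == abs(a)): false | a := 3 | acc := 1 | iter i=0: | acc := 4 | iter i=1: | acc := 6 | iter i=2: | acc := 7 | iter i=3: | acc := 7 | iter i=4: | acc := 6 | iter i=5: | acc := 4 | res := -4 | result 13; revised: res := 6 | ((b - a) >= abs(b)): false | res := -1 | (not (max((6 + -3), b) == abs(a))): true | a := 3 | acc := 1 | iter i=0: | acc := 4 | iter i=1: | acc := 6 | iter i=2: | acc := 7 | iter i=3: | acc := 7 | iter i=4: | acc := 6 | iter i=5: | acc := 4 | res := -4 | result 13; agreement on 13.
An exhaustive pass over the 56 declared inputs shows identical outputs.
verdict: equivalent
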